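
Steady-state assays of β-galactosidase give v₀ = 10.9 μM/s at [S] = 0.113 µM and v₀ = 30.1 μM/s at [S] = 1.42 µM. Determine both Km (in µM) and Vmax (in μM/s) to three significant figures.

From v = Vmax[S]/(Km+[S]), each point gives Vmax = v(Km+[S])/[S].
Equating: 10.9(Km+0.113)/0.113 = 30.1(Km+1.42)/1.42.
96.46·Km + 10.9 = 21.20·Km + 30.1, so (96.46 − 21.20)·Km = 30.1 − 10.9.
Km = 19.20/75.26 = 0.255 µM; then Vmax = 10.9(0.255+0.113)/0.113 = 35.5 μM/s.

Km = 0.255 µM; Vmax = 35.5 μM/s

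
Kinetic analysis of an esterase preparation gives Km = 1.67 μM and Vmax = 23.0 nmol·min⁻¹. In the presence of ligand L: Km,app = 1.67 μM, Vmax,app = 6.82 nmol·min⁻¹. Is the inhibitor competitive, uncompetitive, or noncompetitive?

Vmax decreases (23.0 → 6.82 nmol·min⁻¹) while Km is unchanged — pure noncompetitive inhibition.

noncompetitive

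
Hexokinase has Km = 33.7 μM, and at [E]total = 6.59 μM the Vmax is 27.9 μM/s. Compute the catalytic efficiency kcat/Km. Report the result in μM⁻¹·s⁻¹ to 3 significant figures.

0.126 μM⁻¹·s⁻¹

kcat = Vmax/[E]total = 27.9/6.59 = 4.23 s⁻¹.
kcat/Km = 4.23/33.7 = 0.126 μM⁻¹·s⁻¹.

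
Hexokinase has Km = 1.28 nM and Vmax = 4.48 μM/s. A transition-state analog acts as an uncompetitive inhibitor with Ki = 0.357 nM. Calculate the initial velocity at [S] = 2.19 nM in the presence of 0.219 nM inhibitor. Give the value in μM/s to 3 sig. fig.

2.04 μM/s

With α = 1 + [I]/Ki = 1 + 0.219/0.357 = 1.613, the uncompetitive rate law is v = (Vmax/α)·[S] / (Km/α + [S]).
v = (4.48/1.613)×2.19 / (1.28/1.613 + 2.19) = 6.081/2.983 = 2.04 μM/s.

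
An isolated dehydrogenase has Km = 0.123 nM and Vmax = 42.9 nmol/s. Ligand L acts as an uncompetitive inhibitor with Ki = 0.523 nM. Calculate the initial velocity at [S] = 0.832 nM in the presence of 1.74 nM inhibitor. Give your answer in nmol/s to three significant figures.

α = 1 + [I]/Ki = 1 + 1.74/0.523 = 4.327.
For an uncompetitive inhibitor, both parameters are divided by α, giving Vmax/α and Km/α: Km,app = 0.0284 nM, Vmax,app = 9.91 nmol/s.
v = Vmax,app·[S]/(Km,app + [S]) = 9.91 × 0.832/(0.0284 + 0.832) = 9.59 nmol/s.

9.59 nmol/s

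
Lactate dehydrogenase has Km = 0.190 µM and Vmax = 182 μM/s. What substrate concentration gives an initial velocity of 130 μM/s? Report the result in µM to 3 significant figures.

The required fractional saturation is v/Vmax = 130/182 = 0.7143.
Then [S]/(Km+[S]) = 0.7143 ⇒ [S] = 0.190 × 0.7143/(1 − 0.7143) = 0.475 µM.

0.475 µM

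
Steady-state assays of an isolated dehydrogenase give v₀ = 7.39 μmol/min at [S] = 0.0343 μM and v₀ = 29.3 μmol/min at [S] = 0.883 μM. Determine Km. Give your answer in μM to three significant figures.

0.120 μM

From v = Vmax[S]/(Km+[S]), each point gives Vmax = v(Km+[S])/[S].
Equating: 7.39(Km+0.0343)/0.0343 = 29.3(Km+0.883)/0.883.
215.5·Km + 7.39 = 33.18·Km + 29.3, so (215.5 − 33.18)·Km = 29.3 − 7.39.
Km = 21.91/182.3 = 0.120 μM; then Vmax = 7.39(0.120+0.0343)/0.0343 = 33.3 μmol/min.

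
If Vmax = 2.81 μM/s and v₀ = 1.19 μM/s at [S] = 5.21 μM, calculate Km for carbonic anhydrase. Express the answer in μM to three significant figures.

7.09 μM

From v = Vmax[S]/(Km+[S]), Km = [S](Vmax − v)/v.
Km = 5.21 × (2.81 − 1.19) / 1.19 = 8.440/1.19 = 7.09 μM.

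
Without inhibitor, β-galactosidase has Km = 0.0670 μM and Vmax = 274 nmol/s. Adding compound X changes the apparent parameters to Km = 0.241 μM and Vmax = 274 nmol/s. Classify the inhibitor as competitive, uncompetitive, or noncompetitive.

competitive

Km increases (0.0670 → 0.241 μM) while Vmax is unchanged — the hallmark of competitive inhibition.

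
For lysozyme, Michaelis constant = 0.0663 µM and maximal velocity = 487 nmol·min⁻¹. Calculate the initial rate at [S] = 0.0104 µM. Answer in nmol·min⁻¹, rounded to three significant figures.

v = Vmax·[S]/(Km + [S]) = 487 × 0.0104 / (0.0663 + 0.0104)
  = 5.065 / 0.07670 = 66.0 nmol·min⁻¹.

66.0 nmol·min⁻¹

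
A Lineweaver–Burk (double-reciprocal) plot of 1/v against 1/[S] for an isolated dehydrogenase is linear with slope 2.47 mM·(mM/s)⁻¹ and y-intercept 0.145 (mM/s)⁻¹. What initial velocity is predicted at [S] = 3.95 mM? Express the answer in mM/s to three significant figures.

The y-intercept is 1/Vmax, so Vmax = 1/0.145 = 6.90 mM/s.
The slope is Km/Vmax, so Km = 2.47 × 6.90 = 17.0 mM.
Then v = 6.90 × 3.95/(17.0 + 3.95) = 1.30 mM/s.

1.30 mM/s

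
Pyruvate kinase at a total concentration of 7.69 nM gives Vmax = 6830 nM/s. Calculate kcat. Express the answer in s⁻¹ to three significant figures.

kcat = Vmax/[E]total = 6830 nM/s / 7.69 nM = 888 s⁻¹.

888 s⁻¹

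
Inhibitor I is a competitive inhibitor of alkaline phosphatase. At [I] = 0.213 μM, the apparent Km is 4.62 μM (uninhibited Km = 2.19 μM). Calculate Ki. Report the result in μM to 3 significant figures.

Competitive: Km,app = α·Km with α = 1 + [I]/Ki.
α = Km,app/Km = 4.62/2.19 = 2.110.
Since α = 1 + [I]/Ki, [I]/Ki = 2.110 − 1 = 1.110 and Ki = 0.213/1.110 = 0.192 μM.

0.192 μM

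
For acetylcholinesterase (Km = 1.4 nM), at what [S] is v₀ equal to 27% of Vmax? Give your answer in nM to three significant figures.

0.518 nM

v/Vmax = [S]/(Km+[S]) = 0.27, so [S] = Km·0.27/(1 − 0.27) = 1.4 × 0.3699.
[S] = 0.518 nM.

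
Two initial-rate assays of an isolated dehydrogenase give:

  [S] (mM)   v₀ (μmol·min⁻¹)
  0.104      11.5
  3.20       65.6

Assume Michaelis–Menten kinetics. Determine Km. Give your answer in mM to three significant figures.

0.601 mM

In reciprocal form, 1/v = (Km/Vmax)·(1/[S]) + 1/Vmax. The two points give (1/[S], 1/v) = (9.615, 0.08696) and (0.3125, 0.01524).
Slope = (0.08696 − 0.01524)/(9.615 − 0.3125) = 0.007709; intercept = 0.08696 − 0.007709×9.615 = 0.01283.
Vmax = 1/intercept = 77.9 μmol·min⁻¹; Km = slope × Vmax = 0.007709 × 77.9 = 0.601 mM.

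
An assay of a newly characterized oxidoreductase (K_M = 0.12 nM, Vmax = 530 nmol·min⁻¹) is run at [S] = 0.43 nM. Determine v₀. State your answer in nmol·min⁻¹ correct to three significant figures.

v = Vmax·[S]/(Km + [S]) = 530 × 0.43 / (0.12 + 0.43)
  = 227.9 / 0.5500 = 414 nmol·min⁻¹.

414 nmol·min⁻¹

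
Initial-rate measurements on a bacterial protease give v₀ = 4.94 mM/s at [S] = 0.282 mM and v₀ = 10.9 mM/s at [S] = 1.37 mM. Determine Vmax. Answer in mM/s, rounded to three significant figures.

15.9 mM/s

In reciprocal form, 1/v = (Km/Vmax)·(1/[S]) + 1/Vmax. The two points give (1/[S], 1/v) = (3.546, 0.2024) and (0.7299, 0.09174).
Slope = (0.2024 − 0.09174)/(3.546 − 0.7299) = 0.03930; intercept = 0.2024 − 0.03930×3.546 = 0.06305.
Vmax = 1/intercept = 15.9 mM/s; Km = slope × Vmax = 0.03930 × 15.9 = 0.623 mM.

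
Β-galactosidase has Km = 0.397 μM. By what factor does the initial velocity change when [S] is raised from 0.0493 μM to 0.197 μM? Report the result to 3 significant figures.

The fractional saturations are [S]/(Km+[S]) = 0.0493/0.4463 = 0.1105 and 0.197/0.5940 = 0.3316.
v₂/v₁ is just their ratio: 0.3316/0.1105 = 3.00.

3.00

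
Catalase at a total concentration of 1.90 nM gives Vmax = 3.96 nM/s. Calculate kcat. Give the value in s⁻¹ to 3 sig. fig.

2.08 s⁻¹

kcat = Vmax/[E]total = 3.96 nM/s / 1.90 nM = 2.08 s⁻¹.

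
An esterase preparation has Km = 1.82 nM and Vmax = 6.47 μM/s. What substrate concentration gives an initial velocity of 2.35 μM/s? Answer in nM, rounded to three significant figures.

1.04 nM

The required fractional saturation is v/Vmax = 2.35/6.47 = 0.3632.
Then [S]/(Km+[S]) = 0.3632 ⇒ [S] = 1.82 × 0.3632/(1 − 0.3632) = 1.04 nM.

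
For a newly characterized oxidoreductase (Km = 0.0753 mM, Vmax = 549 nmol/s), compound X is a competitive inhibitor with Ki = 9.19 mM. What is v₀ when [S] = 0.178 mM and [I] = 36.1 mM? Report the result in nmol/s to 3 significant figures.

α = 1 + [I]/Ki = 1 + 36.1/9.19 = 4.928.
For a competitive inhibitor, Vmax is unchanged and the apparent Km becomes α·Km: Km,app = 0.371 mM, Vmax,app = 549 nmol/s.
v = Vmax,app·[S]/(Km,app + [S]) = 549 × 0.178/(0.371 + 0.178) = 178 nmol/s.

178 nmol/s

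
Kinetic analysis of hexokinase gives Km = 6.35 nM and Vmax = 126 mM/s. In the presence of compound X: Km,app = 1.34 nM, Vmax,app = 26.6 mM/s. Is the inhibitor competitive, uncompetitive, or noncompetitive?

Both Km and Vmax decrease by the same factor (~4.74-fold) — characteristic of uncompetitive inhibition.

uncompetitive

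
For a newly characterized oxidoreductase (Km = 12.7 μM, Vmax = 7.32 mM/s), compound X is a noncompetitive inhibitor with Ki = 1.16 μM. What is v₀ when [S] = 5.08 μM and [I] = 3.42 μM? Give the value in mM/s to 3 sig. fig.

α = 1 + [I]/Ki = 1 + 3.42/1.16 = 3.948.
For a noncompetitive inhibitor, Vmax is reduced to Vmax/α while Km is unchanged: Km,app = 12.7 μM, Vmax,app = 1.85 mM/s.
v = Vmax,app·[S]/(Km,app + [S]) = 1.85 × 5.08/(12.7 + 5.08) = 0.530 mM/s.

0.530 mM/s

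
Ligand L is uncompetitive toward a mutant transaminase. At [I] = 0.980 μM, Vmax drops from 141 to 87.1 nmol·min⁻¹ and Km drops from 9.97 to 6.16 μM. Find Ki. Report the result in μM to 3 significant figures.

1.58 μM

Uncompetitive: Vmax,app = Vmax/α (and Km,app = Km/α) with α = 1 + [I]/Ki.
α = Vmax/Vmax,app = 141/87.1 = 1.619.
Since α = 1 + [I]/Ki, [I]/Ki = 1.619 − 1 = 0.6188 and Ki = 0.980/0.6188 = 1.58 μM.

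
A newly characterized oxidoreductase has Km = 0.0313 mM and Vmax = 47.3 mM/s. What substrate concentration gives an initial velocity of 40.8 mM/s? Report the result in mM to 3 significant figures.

0.196 mM

Rearranging v = Vmax[S]/(Km+[S]) gives [S] = Km·v/(Vmax − v).
[S] = 0.0313 × 40.8 / (47.3 − 40.8) = 1.277/6.500 = 0.196 mM.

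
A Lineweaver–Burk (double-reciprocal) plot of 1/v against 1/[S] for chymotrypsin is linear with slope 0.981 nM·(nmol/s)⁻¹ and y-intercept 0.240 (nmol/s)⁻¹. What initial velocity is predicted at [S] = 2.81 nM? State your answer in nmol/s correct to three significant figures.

The y-intercept is 1/Vmax, so Vmax = 1/0.240 = 4.17 nmol/s.
The slope is Km/Vmax, so Km = 0.981 × 4.17 = 4.09 nM.
Then v = 4.17 × 2.81/(4.09 + 2.81) = 1.70 nmol/s.

1.70 nmol/s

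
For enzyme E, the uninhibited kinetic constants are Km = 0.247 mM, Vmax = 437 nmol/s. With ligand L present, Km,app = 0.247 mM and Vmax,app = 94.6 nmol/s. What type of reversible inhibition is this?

Vmax decreases (437 → 94.6 nmol/s) while Km is unchanged — pure noncompetitive inhibition.

noncompetitive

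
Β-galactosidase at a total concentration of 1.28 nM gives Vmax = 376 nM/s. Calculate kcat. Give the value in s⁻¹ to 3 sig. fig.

kcat = Vmax/[E]total = 376 nM/s / 1.28 nM = 294 s⁻¹.

294 s⁻¹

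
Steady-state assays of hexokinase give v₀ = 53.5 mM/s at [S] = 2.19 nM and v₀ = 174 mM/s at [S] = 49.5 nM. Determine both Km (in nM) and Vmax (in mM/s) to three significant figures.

Km = 5.76 nM; Vmax = 194 mM/s

In reciprocal form, 1/v = (Km/Vmax)·(1/[S]) + 1/Vmax. The two points give (1/[S], 1/v) = (0.4566, 0.01869) and (0.02020, 0.005747).
Slope = (0.01869 − 0.005747)/(0.4566 − 0.02020) = 0.02966; intercept = 0.01869 − 0.02966×0.4566 = 0.005148.
Vmax = 1/intercept = 194 mM/s; Km = slope × Vmax = 0.02966 × 194 = 5.76 nM.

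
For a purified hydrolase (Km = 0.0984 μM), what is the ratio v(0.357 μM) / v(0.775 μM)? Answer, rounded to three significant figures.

Since Vmax cancels, v₂/v₁ = [S]₂(Km+[S]₁) / [S]₁(Km+[S]₂).
= 0.357×(0.0984+0.775) / (0.775×(0.0984+0.357)) = 0.3118/0.3529 = 0.883.

0.883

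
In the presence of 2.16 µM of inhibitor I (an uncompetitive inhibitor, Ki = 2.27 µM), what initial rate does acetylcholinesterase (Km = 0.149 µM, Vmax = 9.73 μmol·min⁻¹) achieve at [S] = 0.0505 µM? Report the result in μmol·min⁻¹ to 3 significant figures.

1.98 μmol·min⁻¹

α = 1 + [I]/Ki = 1 + 2.16/2.27 = 1.952.
For an uncompetitive inhibitor, both parameters are divided by α, giving Vmax/α and Km/α: Km,app = 0.0763 µM, Vmax,app = 4.99 μmol·min⁻¹.
v = Vmax,app·[S]/(Km,app + [S]) = 4.99 × 0.0505/(0.0763 + 0.0505) = 1.98 μmol·min⁻¹.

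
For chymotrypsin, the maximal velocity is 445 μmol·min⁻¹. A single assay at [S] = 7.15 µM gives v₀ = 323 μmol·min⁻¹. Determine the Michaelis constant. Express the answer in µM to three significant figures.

v/Vmax = 323/445 = 0.7258 = [S]/(Km+[S]).
So Km + [S] = [S]/0.7258 = 9.851 µM, giving Km = 9.851 − 7.15 = 2.70 µM.

2.70 µM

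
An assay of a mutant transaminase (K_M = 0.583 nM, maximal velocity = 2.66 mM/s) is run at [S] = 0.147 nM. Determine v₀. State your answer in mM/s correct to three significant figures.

[S]/(Km+[S]) = 0.147/0.7300 = 0.2014, the fractional saturation.
v = 0.2014 × Vmax = 0.2014 × 2.66 = 0.536 mM/s.

0.536 mM/s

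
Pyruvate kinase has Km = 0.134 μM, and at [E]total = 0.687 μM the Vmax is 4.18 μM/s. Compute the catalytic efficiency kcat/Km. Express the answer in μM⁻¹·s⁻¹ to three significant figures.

45.4 μM⁻¹·s⁻¹

kcat = Vmax/[E]total = 4.18/0.687 = 6.08 s⁻¹.
kcat/Km = 6.08/0.134 = 45.4 μM⁻¹·s⁻¹.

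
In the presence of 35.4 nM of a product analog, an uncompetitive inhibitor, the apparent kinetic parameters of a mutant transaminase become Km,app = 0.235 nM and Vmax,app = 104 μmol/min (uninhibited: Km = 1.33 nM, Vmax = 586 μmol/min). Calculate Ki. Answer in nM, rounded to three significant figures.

7.64 nM

Uncompetitive: Vmax,app = Vmax/α (and Km,app = Km/α) with α = 1 + [I]/Ki.
α = Vmax/Vmax,app = 586/104 = 5.635.
Since α = 1 + [I]/Ki, [I]/Ki = 5.635 − 1 = 4.635 and Ki = 35.4/4.635 = 7.64 nM.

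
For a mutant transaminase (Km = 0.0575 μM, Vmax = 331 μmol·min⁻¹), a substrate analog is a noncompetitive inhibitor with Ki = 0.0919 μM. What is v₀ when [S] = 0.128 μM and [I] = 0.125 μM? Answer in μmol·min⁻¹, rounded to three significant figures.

α = 1 + [I]/Ki = 1 + 0.125/0.0919 = 2.360.
For a noncompetitive inhibitor, Vmax is reduced to Vmax/α while Km is unchanged: Km,app = 0.0575 μM, Vmax,app = 140 μmol·min⁻¹.
v = Vmax,app·[S]/(Km,app + [S]) = 140 × 0.128/(0.0575 + 0.128) = 96.8 μmol·min⁻¹.

96.8 μmol·min⁻¹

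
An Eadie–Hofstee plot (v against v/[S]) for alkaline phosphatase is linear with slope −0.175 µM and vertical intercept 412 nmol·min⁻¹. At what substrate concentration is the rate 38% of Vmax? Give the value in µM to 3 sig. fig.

The Eadie–Hofstee slope gives Km = 0.175 µM (slope = −Km).
v/Vmax = [S]/(Km+[S]) = 0.38 ⇒ [S] = Km·0.38/(1−0.38) = 0.175 × 0.6129 = 0.107 µM.

0.107 µM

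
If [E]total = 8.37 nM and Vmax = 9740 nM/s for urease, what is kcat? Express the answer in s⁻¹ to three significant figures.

1160 s⁻¹

kcat = Vmax/[E]total = 9740 nM/s / 8.37 nM = 1160 s⁻¹.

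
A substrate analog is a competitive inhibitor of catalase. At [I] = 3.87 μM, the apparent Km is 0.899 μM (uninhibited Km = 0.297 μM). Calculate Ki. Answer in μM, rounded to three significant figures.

1.91 μM

Competitive: Km,app = α·Km with α = 1 + [I]/Ki.
α = Km,app/Km = 0.899/0.297 = 3.027.
Ki = [I]/(α − 1) = 3.87/2.027 = 1.91 μM.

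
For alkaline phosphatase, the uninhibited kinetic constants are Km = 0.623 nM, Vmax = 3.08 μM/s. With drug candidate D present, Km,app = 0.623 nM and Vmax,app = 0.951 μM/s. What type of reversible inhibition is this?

noncompetitive

Vmax decreases (3.08 → 0.951 μM/s) while Km is unchanged — pure noncompetitive inhibition.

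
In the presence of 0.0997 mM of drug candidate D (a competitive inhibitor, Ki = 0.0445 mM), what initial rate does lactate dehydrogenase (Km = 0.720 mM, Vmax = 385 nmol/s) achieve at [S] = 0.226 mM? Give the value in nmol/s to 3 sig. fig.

With α = 1 + [I]/Ki = 1 + 0.0997/0.0445 = 3.240, the competitive rate law is v = Vmax[S] / (αKm + [S]).
v = 385×0.226 / (3.240×0.720 + 0.226) = 87.01/2.559 = 34.0 nmol/s.

34.0 nmol/s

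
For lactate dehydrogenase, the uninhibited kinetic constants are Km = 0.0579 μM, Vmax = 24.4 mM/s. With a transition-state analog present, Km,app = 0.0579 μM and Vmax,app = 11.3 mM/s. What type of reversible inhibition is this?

noncompetitive

Vmax decreases (24.4 → 11.3 mM/s) while Km is unchanged — pure noncompetitive inhibition.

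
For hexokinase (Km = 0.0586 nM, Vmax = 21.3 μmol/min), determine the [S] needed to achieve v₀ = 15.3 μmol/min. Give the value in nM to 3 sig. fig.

0.149 nM

The required fractional saturation is v/Vmax = 15.3/21.3 = 0.7183.
Then [S]/(Km+[S]) = 0.7183 ⇒ [S] = 0.0586 × 0.7183/(1 − 0.7183) = 0.149 nM.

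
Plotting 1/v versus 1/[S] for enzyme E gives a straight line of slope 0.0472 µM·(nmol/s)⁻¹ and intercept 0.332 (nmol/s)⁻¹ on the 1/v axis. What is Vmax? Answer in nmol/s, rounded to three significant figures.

The y-intercept of a Lineweaver–Burk plot equals 1/Vmax, so Vmax = 1/0.332 = 3.01 nmol/s.

3.01 nmol/s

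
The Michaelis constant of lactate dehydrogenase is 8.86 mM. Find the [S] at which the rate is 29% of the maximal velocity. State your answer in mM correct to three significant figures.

3.62 mM

v/Vmax = [S]/(Km+[S]) = 0.29, so [S] = Km·0.29/(1 − 0.29) = 8.86 × 0.4085.
[S] = 3.62 mM.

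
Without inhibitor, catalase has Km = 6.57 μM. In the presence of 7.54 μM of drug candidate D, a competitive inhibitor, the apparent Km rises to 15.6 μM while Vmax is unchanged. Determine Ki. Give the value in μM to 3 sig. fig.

Competitive: Km,app = α·Km with α = 1 + [I]/Ki.
α = Km,app/Km = 15.6/6.57 = 2.374.
Since α = 1 + [I]/Ki, [I]/Ki = 2.374 − 1 = 1.374 and Ki = 7.54/1.374 = 5.49 μM.

5.49 μM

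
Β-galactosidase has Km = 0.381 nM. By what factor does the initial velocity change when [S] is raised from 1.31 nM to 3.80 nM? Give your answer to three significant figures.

The fractional saturations are [S]/(Km+[S]) = 1.31/1.691 = 0.7747 and 3.80/4.181 = 0.9089.
v₂/v₁ is just their ratio: 0.9089/0.7747 = 1.17.

1.17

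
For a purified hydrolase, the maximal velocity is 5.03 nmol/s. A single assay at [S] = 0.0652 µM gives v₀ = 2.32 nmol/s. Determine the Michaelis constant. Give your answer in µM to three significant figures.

From v = Vmax[S]/(Km+[S]), Km = [S](Vmax − v)/v.
Km = 0.0652 × (5.03 − 2.32) / 2.32 = 0.1767/2.32 = 0.0762 µM.

0.0762 µM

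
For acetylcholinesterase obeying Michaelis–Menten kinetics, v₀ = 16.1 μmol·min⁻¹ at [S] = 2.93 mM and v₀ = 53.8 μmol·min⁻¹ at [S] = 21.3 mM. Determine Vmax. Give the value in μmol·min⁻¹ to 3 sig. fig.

In reciprocal form, 1/v = (Km/Vmax)·(1/[S]) + 1/Vmax. The two points give (1/[S], 1/v) = (0.3413, 0.06211) and (0.04695, 0.01859).
Slope = (0.06211 − 0.01859)/(0.3413 − 0.04695) = 0.1479; intercept = 0.06211 − 0.1479×0.3413 = 0.01165.
Vmax = 1/intercept = 85.9 μmol·min⁻¹; Km = slope × Vmax = 0.1479 × 85.9 = 12.7 mM.

85.9 μmol·min⁻¹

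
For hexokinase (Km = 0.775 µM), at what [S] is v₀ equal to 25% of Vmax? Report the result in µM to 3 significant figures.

v/Vmax = [S]/(Km+[S]) = 0.25, so [S] = Km·0.25/(1 − 0.25) = 0.775 × 0.3333.
[S] = 0.258 µM.

0.258 µM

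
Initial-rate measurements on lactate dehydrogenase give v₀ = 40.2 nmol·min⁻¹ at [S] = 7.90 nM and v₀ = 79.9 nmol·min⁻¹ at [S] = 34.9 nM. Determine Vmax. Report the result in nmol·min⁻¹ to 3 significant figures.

From v = Vmax[S]/(Km+[S]), each point gives Vmax = v(Km+[S])/[S].
Equating: 40.2(Km+7.90)/7.90 = 79.9(Km+34.9)/34.9.
5.089·Km + 40.2 = 2.289·Km + 79.9, so (5.089 − 2.289)·Km = 79.9 − 40.2.
Km = 39.70/2.799 = 14.2 nM; then Vmax = 40.2(14.2+7.90)/7.90 = 112 nmol·min⁻¹.

112 nmol·min⁻¹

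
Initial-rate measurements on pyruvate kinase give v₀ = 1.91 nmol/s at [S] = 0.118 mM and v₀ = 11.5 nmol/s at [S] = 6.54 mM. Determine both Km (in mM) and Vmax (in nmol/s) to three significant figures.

From v = Vmax[S]/(Km+[S]), each point gives Vmax = v(Km+[S])/[S].
Equating: 1.91(Km+0.118)/0.118 = 11.5(Km+6.54)/6.54.
16.19·Km + 1.91 = 1.758·Km + 11.5, so (16.19 − 1.758)·Km = 11.5 − 1.91.
Km = 9.590/14.43 = 0.665 mM; then Vmax = 1.91(0.665+0.118)/0.118 = 12.7 nmol/s.

Km = 0.665 mM; Vmax = 12.7 nmol/s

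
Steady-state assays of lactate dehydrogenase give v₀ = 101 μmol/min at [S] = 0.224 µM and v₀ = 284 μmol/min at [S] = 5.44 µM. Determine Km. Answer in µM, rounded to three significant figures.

From v = Vmax[S]/(Km+[S]), each point gives Vmax = v(Km+[S])/[S].
Equating: 101(Km+0.224)/0.224 = 284(Km+5.44)/5.44.
450.9·Km + 101 = 52.21·Km + 284, so (450.9 − 52.21)·Km = 284 − 101.
Km = 183.0/398.7 = 0.459 µM; then Vmax = 101(0.459+0.224)/0.224 = 308 μmol/min.

0.459 µM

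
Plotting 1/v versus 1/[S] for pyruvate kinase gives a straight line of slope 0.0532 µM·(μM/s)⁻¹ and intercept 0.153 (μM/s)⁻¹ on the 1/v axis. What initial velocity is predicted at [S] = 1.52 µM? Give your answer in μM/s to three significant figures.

5.32 μM/s

The y-intercept is 1/Vmax, so Vmax = 1/0.153 = 6.54 μM/s.
The slope is Km/Vmax, so Km = 0.0532 × 6.54 = 0.348 µM.
Then v = 6.54 × 1.52/(0.348 + 1.52) = 5.32 μM/s.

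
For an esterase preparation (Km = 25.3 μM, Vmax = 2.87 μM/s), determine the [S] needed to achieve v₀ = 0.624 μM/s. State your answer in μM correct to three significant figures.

7.03 μM

The required fractional saturation is v/Vmax = 0.624/2.87 = 0.2174.
Then [S]/(Km+[S]) = 0.2174 ⇒ [S] = 25.3 × 0.2174/(1 − 0.2174) = 7.03 μM.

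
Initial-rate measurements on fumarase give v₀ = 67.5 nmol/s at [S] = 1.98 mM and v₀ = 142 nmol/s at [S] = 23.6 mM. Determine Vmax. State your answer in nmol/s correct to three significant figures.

From v = Vmax[S]/(Km+[S]), each point gives Vmax = v(Km+[S])/[S].
Equating: 67.5(Km+1.98)/1.98 = 142(Km+23.6)/23.6.
34.09·Km + 67.5 = 6.017·Km + 142, so (34.09 − 6.017)·Km = 142 − 67.5.
Km = 74.50/28.07 = 2.65 mM; then Vmax = 67.5(2.65+1.98)/1.98 = 158 nmol/s.

158 nmol/s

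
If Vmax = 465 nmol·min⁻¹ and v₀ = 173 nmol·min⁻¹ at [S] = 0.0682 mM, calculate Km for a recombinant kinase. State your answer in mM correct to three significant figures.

From v = Vmax[S]/(Km+[S]), Km = [S](Vmax − v)/v.
Km = 0.0682 × (465 − 173) / 173 = 19.91/173 = 0.115 mM.

0.115 mM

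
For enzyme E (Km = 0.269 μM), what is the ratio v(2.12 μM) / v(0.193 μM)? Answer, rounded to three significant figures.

Since Vmax cancels, v₂/v₁ = [S]₂(Km+[S]₁) / [S]₁(Km+[S]₂).
= 2.12×(0.269+0.193) / (0.193×(0.269+2.12)) = 0.9794/0.4611 = 2.12.

2.12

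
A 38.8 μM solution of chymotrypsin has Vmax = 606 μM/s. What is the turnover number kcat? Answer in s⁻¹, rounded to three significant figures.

15.6 s⁻¹

kcat = Vmax/[E]total = 606 μM/s / 38.8 μM = 15.6 s⁻¹.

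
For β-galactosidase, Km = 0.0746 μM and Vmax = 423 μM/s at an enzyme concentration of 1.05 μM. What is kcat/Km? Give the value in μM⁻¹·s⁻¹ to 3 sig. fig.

kcat = Vmax/[E]total = 423/1.05 = 403 s⁻¹.
kcat/Km = 403/0.0746 = 5400 μM⁻¹·s⁻¹.

5400 μM⁻¹·s⁻¹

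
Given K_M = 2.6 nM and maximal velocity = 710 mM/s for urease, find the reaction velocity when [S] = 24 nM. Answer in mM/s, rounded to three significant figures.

[S]/(Km+[S]) = 24/26.60 = 0.9023, the fractional saturation.
v = 0.9023 × Vmax = 0.9023 × 710 = 641 mM/s.

641 mM/s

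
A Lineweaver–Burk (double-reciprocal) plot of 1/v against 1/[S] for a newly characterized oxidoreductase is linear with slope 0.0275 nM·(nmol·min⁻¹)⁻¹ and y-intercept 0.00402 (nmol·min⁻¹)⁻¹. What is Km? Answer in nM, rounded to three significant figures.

6.84 nM

y-intercept = 1/Vmax ⇒ Vmax = 249 nmol·min⁻¹; slope = Km/Vmax ⇒ Km = slope × Vmax.
Km = 0.0275 × 249 = 6.84 nM.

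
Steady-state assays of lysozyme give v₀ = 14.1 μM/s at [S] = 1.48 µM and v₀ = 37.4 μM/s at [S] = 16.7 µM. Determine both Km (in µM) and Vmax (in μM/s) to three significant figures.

In reciprocal form, 1/v = (Km/Vmax)·(1/[S]) + 1/Vmax. The two points give (1/[S], 1/v) = (0.6757, 0.07092) and (0.05988, 0.02674).
Slope = (0.07092 − 0.02674)/(0.6757 − 0.05988) = 0.07175; intercept = 0.07092 − 0.07175×0.6757 = 0.02244.
Vmax = 1/intercept = 44.6 μM/s; Km = slope × Vmax = 0.07175 × 44.6 = 3.20 µM.

Km = 3.20 µM; Vmax = 44.6 μM/s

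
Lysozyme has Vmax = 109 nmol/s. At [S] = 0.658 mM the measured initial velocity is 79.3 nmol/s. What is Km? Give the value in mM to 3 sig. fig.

0.246 mM

From v = Vmax[S]/(Km+[S]), Km = [S](Vmax − v)/v.
Km = 0.658 × (109 − 79.3) / 79.3 = 19.54/79.3 = 0.246 mM.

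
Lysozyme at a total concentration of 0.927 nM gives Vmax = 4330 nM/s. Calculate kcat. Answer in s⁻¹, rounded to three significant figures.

kcat = Vmax/[E]total = 4330 nM/s / 0.927 nM = 4670 s⁻¹.

4670 s⁻¹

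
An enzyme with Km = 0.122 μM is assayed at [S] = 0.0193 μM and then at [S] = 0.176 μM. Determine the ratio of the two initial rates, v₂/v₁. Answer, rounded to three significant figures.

4.32

Since Vmax cancels, v₂/v₁ = [S]₂(Km+[S]₁) / [S]₁(Km+[S]₂).
= 0.176×(0.122+0.0193) / (0.0193×(0.122+0.176)) = 0.02487/0.005751 = 4.32.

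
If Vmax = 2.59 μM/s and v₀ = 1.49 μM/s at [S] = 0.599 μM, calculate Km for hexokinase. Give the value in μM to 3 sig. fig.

v/Vmax = 1.49/2.59 = 0.5753 = [S]/(Km+[S]).
So Km + [S] = [S]/0.5753 = 1.041 μM, giving Km = 1.041 − 0.599 = 0.442 μM.

0.442 μM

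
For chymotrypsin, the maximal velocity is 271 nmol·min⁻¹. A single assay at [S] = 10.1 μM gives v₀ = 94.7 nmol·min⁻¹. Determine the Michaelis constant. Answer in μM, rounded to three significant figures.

From v = Vmax[S]/(Km+[S]), Km = [S](Vmax − v)/v.
Km = 10.1 × (271 − 94.7) / 94.7 = 1781/94.7 = 18.8 μM.

18.8 μM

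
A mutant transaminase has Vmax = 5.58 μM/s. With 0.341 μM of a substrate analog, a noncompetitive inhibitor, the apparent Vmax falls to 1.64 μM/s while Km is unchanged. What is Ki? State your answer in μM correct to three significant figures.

Noncompetitive: Vmax,app = Vmax/α with α = 1 + [I]/Ki.
α = Vmax/Vmax,app = 5.58/1.64 = 3.402.
Since α = 1 + [I]/Ki, [I]/Ki = 3.402 − 1 = 2.402 and Ki = 0.341/2.402 = 0.142 μM.

0.142 μM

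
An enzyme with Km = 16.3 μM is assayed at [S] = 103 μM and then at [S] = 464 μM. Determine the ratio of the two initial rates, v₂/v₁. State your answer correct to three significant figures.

1.12

The fractional saturations are [S]/(Km+[S]) = 103/119.3 = 0.8634 and 464/480.3 = 0.9661.
v₂/v₁ is just their ratio: 0.9661/0.8634 = 1.12.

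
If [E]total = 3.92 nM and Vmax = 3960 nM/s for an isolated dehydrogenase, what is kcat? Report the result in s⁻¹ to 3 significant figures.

kcat = Vmax/[E]total = 3960 nM/s / 3.92 nM = 1010 s⁻¹.

1010 s⁻¹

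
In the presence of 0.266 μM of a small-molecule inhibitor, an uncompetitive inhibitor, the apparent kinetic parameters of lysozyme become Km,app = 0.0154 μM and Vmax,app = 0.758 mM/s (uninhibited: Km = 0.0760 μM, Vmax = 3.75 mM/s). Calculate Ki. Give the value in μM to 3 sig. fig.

Uncompetitive: Vmax,app = Vmax/α (and Km,app = Km/α) with α = 1 + [I]/Ki.
α = Vmax/Vmax,app = 3.75/0.758 = 4.947.
Since α = 1 + [I]/Ki, [I]/Ki = 4.947 − 1 = 3.947 and Ki = 0.266/3.947 = 0.0674 μM.

0.0674 μM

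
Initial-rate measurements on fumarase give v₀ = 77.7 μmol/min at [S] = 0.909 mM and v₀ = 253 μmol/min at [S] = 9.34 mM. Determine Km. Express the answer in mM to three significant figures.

From v = Vmax[S]/(Km+[S]), each point gives Vmax = v(Km+[S])/[S].
Equating: 77.7(Km+0.909)/0.909 = 253(Km+9.34)/9.34.
85.48·Km + 77.7 = 27.09·Km + 253, so (85.48 − 27.09)·Km = 253 − 77.7.
Km = 175.3/58.39 = 3.00 mM; then Vmax = 77.7(3.00+0.909)/0.909 = 334 μmol/min.

3.00 mM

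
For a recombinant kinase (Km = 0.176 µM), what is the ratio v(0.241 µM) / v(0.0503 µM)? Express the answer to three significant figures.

The fractional saturations are [S]/(Km+[S]) = 0.0503/0.2263 = 0.2223 and 0.241/0.4170 = 0.5779.
v₂/v₁ is just their ratio: 0.5779/0.2223 = 2.60.

2.60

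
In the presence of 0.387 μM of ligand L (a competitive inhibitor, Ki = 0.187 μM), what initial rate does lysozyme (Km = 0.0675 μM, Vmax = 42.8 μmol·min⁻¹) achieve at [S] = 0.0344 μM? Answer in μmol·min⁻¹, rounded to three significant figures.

α = 1 + [I]/Ki = 1 + 0.387/0.187 = 3.070.
For a competitive inhibitor, Vmax is unchanged and the apparent Km becomes α·Km: Km,app = 0.207 μM, Vmax,app = 42.8 μmol·min⁻¹.
v = Vmax,app·[S]/(Km,app + [S]) = 42.8 × 0.0344/(0.207 + 0.0344) = 6.09 μmol·min⁻¹.

6.09 μmol·min⁻¹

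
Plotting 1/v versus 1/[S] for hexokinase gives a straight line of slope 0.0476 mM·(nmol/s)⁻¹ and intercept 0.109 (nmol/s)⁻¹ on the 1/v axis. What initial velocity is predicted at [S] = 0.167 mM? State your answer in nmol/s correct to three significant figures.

The y-intercept is 1/Vmax, so Vmax = 1/0.109 = 9.17 nmol/s.
The slope is Km/Vmax, so Km = 0.0476 × 9.17 = 0.437 mM.
Then v = 9.17 × 0.167/(0.437 + 0.167) = 2.54 nmol/s.

2.54 nmol/s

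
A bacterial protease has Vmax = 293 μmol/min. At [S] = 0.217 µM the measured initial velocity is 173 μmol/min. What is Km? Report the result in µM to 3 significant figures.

0.151 µM

From v = Vmax[S]/(Km+[S]), Km = [S](Vmax − v)/v.
Km = 0.217 × (293 − 173) / 173 = 26.04/173 = 0.151 µM.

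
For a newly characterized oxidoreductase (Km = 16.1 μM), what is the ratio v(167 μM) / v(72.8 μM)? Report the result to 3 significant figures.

1.11

Since Vmax cancels, v₂/v₁ = [S]₂(Km+[S]₁) / [S]₁(Km+[S]₂).
= 167×(16.1+72.8) / (72.8×(16.1+167)) = 14850/13330 = 1.11.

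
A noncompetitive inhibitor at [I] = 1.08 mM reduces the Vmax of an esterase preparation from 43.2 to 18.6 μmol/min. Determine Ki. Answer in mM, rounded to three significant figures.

0.817 mM

Noncompetitive: Vmax,app = Vmax/α with α = 1 + [I]/Ki.
α = Vmax/Vmax,app = 43.2/18.6 = 2.323.
Ki = [I]/(α − 1) = 1.08/1.323 = 0.817 mM.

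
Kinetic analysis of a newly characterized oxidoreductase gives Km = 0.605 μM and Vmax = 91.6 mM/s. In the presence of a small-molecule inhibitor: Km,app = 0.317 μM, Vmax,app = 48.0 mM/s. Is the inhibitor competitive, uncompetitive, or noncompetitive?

Both Km and Vmax decrease by the same factor (~1.91-fold) — characteristic of uncompetitive inhibition.

uncompetitive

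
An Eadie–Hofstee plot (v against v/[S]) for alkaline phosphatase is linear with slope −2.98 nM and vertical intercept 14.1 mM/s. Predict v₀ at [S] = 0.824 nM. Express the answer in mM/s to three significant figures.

In the Eadie–Hofstee form v = Vmax − Km·(v/[S]), the slope is −Km and the intercept is Vmax, so Km = 2.98 nM and Vmax = 14.1 mM/s.
v = 14.1 × 0.824/(2.98 + 0.824) = 3.05 mM/s.

3.05 mM/s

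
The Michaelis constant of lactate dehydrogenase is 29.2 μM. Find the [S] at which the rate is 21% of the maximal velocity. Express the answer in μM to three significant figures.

7.76 μM

v/Vmax = [S]/(Km+[S]) = 0.21, so [S] = Km·0.21/(1 − 0.21) = 29.2 × 0.2658.
[S] = 7.76 μM.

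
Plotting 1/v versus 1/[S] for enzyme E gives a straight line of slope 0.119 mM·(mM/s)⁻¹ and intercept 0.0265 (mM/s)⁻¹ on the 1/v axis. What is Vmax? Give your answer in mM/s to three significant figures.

The y-intercept of a Lineweaver–Burk plot equals 1/Vmax, so Vmax = 1/0.0265 = 37.7 mM/s.

37.7 mM/s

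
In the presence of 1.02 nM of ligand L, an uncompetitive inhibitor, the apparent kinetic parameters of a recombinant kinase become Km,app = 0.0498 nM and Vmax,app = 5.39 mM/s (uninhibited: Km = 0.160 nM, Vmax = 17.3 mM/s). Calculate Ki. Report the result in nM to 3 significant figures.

0.462 nM

Uncompetitive: Vmax,app = Vmax/α (and Km,app = Km/α) with α = 1 + [I]/Ki.
α = Vmax/Vmax,app = 17.3/5.39 = 3.210.
Since α = 1 + [I]/Ki, [I]/Ki = 3.210 − 1 = 2.210 and Ki = 1.02/2.210 = 0.462 nM.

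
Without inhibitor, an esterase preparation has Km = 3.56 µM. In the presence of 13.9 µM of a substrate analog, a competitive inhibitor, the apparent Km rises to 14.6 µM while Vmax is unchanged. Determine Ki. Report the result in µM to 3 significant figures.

4.48 µM

Competitive: Km,app = α·Km with α = 1 + [I]/Ki.
α = Km,app/Km = 14.6/3.56 = 4.101.
Ki = [I]/(α − 1) = 13.9/3.101 = 4.48 µM.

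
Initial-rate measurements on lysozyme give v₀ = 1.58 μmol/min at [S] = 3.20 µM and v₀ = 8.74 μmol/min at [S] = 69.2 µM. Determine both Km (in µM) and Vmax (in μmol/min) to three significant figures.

In reciprocal form, 1/v = (Km/Vmax)·(1/[S]) + 1/Vmax. The two points give (1/[S], 1/v) = (0.3125, 0.6329) and (0.01445, 0.1144).
Slope = (0.6329 − 0.1144)/(0.3125 − 0.01445) = 1.740; intercept = 0.6329 − 1.740×0.3125 = 0.08928.
Vmax = 1/intercept = 11.2 μmol/min; Km = slope × Vmax = 1.740 × 11.2 = 19.5 µM.

Km = 19.5 µM; Vmax = 11.2 μmol/min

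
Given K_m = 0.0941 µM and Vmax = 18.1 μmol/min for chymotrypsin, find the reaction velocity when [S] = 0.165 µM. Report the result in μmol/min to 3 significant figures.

11.5 μmol/min

v = Vmax·[S]/(Km + [S]) = 18.1 × 0.165 / (0.0941 + 0.165)
  = 2.987 / 0.2591 = 11.5 μmol/min.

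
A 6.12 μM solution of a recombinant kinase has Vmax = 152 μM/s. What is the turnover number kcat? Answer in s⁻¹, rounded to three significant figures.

24.8 s⁻¹

kcat = Vmax/[E]total = 152 μM/s / 6.12 μM = 24.8 s⁻¹.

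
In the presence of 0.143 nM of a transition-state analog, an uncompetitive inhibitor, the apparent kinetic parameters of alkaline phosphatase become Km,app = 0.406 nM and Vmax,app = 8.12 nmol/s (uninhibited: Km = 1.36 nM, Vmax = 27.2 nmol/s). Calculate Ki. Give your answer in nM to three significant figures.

Uncompetitive: Vmax,app = Vmax/α (and Km,app = Km/α) with α = 1 + [I]/Ki.
α = Vmax/Vmax,app = 27.2/8.12 = 3.350.
Ki = [I]/(α − 1) = 0.143/2.350 = 0.0609 nM.

0.0609 nM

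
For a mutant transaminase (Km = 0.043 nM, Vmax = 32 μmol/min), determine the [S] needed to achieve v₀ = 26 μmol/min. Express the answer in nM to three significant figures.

0.186 nM

Rearranging v = Vmax[S]/(Km+[S]) gives [S] = Km·v/(Vmax − v).
[S] = 0.043 × 26 / (32 − 26) = 1.118/6.000 = 0.186 nM.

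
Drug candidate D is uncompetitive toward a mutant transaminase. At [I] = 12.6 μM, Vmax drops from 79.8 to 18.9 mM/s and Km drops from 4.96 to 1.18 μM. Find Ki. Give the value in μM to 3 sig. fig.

3.91 μM

Uncompetitive: Vmax,app = Vmax/α (and Km,app = Km/α) with α = 1 + [I]/Ki.
α = Vmax/Vmax,app = 79.8/18.9 = 4.222.
Since α = 1 + [I]/Ki, [I]/Ki = 4.222 − 1 = 3.222 and Ki = 12.6/3.222 = 3.91 μM.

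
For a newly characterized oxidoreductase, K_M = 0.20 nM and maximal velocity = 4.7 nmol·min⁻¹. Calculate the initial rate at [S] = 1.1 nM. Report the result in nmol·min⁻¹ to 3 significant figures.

[S]/(Km+[S]) = 1.1/1.300 = 0.8462, the fractional saturation.
v = 0.8462 × Vmax = 0.8462 × 4.7 = 3.98 nmol·min⁻¹.

3.98 nmol·min⁻¹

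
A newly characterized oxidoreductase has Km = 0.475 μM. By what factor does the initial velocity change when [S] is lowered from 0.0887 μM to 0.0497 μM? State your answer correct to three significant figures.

Since Vmax cancels, v₂/v₁ = [S]₂(Km+[S]₁) / [S]₁(Km+[S]₂).
= 0.0497×(0.475+0.0887) / (0.0887×(0.475+0.0497)) = 0.02802/0.04654 = 0.602.

0.602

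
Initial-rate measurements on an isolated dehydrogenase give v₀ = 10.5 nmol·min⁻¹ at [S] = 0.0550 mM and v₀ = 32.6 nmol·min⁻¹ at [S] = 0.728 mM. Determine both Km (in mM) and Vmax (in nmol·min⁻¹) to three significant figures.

Km = 0.151 mM; Vmax = 39.4 nmol·min⁻¹

From v = Vmax[S]/(Km+[S]), each point gives Vmax = v(Km+[S])/[S].
Equating: 10.5(Km+0.0550)/0.0550 = 32.6(Km+0.728)/0.728.
190.9·Km + 10.5 = 44.78·Km + 32.6, so (190.9 − 44.78)·Km = 32.6 − 10.5.
Km = 22.10/146.1 = 0.151 mM; then Vmax = 10.5(0.151+0.0550)/0.0550 = 39.4 nmol·min⁻¹.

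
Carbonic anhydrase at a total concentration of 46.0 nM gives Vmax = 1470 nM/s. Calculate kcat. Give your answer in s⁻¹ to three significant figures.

kcat = Vmax/[E]total = 1470 nM/s / 46.0 nM = 32.0 s⁻¹.

32.0 s⁻¹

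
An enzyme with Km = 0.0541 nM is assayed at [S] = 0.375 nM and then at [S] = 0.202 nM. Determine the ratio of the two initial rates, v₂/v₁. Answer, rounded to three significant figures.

Since Vmax cancels, v₂/v₁ = [S]₂(Km+[S]₁) / [S]₁(Km+[S]₂).
= 0.202×(0.0541+0.375) / (0.375×(0.0541+0.202)) = 0.08668/0.09604 = 0.903.

0.903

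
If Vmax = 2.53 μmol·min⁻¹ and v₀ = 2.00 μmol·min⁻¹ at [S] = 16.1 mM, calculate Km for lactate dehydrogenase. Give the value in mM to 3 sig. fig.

4.27 mM

From v = Vmax[S]/(Km+[S]), Km = [S](Vmax − v)/v.
Km = 16.1 × (2.53 − 2.00) / 2.00 = 8.533/2.00 = 4.27 mM.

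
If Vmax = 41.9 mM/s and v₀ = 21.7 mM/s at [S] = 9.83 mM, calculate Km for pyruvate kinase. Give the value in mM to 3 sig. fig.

From v = Vmax[S]/(Km+[S]), Km = [S](Vmax − v)/v.
Km = 9.83 × (41.9 − 21.7) / 21.7 = 198.6/21.7 = 9.15 mM.

9.15 mM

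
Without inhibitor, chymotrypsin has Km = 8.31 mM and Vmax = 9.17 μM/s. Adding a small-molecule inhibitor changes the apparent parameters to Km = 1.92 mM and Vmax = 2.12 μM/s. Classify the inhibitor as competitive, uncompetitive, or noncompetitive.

uncompetitive

Both Km and Vmax decrease by the same factor (~4.32-fold) — characteristic of uncompetitive inhibition.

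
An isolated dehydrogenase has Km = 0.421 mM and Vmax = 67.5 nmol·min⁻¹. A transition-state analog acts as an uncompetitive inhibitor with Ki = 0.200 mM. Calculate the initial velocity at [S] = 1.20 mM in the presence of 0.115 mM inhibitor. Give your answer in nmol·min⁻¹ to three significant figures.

35.0 nmol·min⁻¹

With α = 1 + [I]/Ki = 1 + 0.115/0.200 = 1.575, the uncompetitive rate law is v = (Vmax/α)·[S] / (Km/α + [S]).
v = (67.5/1.575)×1.20 / (0.421/1.575 + 1.20) = 51.43/1.467 = 35.0 nmol·min⁻¹.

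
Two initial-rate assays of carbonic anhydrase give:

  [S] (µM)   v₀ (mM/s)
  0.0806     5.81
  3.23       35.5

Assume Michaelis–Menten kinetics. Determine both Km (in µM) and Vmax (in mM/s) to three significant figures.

Km = 0.486 µM; Vmax = 40.8 mM/s

In reciprocal form, 1/v = (Km/Vmax)·(1/[S]) + 1/Vmax. The two points give (1/[S], 1/v) = (12.41, 0.1721) and (0.3096, 0.02817).
Slope = (0.1721 − 0.02817)/(12.41 − 0.3096) = 0.01190; intercept = 0.1721 − 0.01190×12.41 = 0.02449.
Vmax = 1/intercept = 40.8 mM/s; Km = slope × Vmax = 0.01190 × 40.8 = 0.486 µM.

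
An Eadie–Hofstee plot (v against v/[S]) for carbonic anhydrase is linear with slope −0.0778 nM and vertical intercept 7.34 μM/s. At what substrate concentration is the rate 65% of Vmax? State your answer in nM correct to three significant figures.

0.144 nM

The Eadie–Hofstee slope gives Km = 0.0778 nM (slope = −Km).
v/Vmax = [S]/(Km+[S]) = 0.65 ⇒ [S] = Km·0.65/(1−0.65) = 0.0778 × 1.857 = 0.144 nM.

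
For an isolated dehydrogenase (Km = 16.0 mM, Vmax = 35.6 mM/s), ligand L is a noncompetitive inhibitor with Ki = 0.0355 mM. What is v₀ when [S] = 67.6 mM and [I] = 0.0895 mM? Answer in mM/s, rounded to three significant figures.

8.18 mM/s

α = 1 + [I]/Ki = 1 + 0.0895/0.0355 = 3.521.
For a noncompetitive inhibitor, Vmax is reduced to Vmax/α while Km is unchanged: Km,app = 16.0 mM, Vmax,app = 10.1 mM/s.
v = Vmax,app·[S]/(Km,app + [S]) = 10.1 × 67.6/(16.0 + 67.6) = 8.18 mM/s.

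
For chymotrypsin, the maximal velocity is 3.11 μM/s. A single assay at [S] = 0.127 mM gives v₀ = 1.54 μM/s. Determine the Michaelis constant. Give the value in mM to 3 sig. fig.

0.129 mM

From v = Vmax[S]/(Km+[S]), Km = [S](Vmax − v)/v.
Km = 0.127 × (3.11 − 1.54) / 1.54 = 0.1994/1.54 = 0.129 mM.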